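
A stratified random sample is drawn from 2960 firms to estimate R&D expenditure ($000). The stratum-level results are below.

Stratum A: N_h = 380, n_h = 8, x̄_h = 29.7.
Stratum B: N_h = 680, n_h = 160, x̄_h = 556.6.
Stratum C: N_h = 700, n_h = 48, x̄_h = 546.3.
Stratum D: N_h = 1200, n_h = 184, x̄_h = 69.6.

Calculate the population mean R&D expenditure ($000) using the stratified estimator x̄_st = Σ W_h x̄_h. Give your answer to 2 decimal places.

x̄_st ≈ 289.09

N = Σ N_h = 2960. Stratum weights W_h = N_h/N.
x̄_st = (380·29.7 + 680·556.6 + 700·546.3 + 1200·69.6) / 2960 = 289.0892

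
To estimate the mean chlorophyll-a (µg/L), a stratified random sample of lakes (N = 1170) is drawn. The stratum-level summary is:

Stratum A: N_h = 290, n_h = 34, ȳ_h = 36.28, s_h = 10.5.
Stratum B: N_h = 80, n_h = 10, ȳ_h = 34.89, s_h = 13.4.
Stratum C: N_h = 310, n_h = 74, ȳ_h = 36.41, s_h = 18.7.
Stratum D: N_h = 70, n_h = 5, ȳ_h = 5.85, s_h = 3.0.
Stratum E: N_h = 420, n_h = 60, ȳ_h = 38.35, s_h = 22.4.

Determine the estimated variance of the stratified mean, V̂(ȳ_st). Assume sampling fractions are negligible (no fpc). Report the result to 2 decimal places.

V̂(ȳ_st) ≈ 1.70

V̂(ȳ_st) = Σ W_h² s_h²/n_h, with W_h = N_h/N and N = 1170:
  stratum A: (290/1170)²·10.5²/34 = 0.199216
  stratum B: (80/1170)²·13.4²/10 = 0.0839494
  stratum C: (310/1170)²·18.7²/74 = 0.331744
  stratum D: (70/1170)²·3.0²/5 = 0.00644313
  stratum E: (420/1170)²·22.4²/60 = 1.07763
V̂(ȳ_st) = 1.69899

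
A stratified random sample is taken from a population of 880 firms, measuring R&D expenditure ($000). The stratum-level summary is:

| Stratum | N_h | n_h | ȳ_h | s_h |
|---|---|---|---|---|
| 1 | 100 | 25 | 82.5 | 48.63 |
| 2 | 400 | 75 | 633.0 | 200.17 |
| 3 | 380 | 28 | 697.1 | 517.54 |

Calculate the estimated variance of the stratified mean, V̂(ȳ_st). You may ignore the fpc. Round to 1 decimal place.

V̂(ȳ_st) ≈ 1895.3

V̂(ȳ_st) = Σ W_h² s_h²/n_h, with W_h = N_h/N and N = 880:
  stratum 1: (100/880)²·48.63²/25 = 1.22153
  stratum 2: (400/880)²·200.17²/75 = 110.38
  stratum 3: (380/880)²·517.54²/28 = 1783.74
V̂(ȳ_st) = 1895.34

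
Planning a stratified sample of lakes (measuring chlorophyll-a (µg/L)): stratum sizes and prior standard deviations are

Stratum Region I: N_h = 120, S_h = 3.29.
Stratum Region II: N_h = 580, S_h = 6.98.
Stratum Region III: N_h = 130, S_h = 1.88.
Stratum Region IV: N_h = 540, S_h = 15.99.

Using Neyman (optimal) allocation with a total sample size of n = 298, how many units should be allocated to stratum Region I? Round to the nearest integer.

9

Neyman allocation: n_h = n · N_h S_h / Σ N_i S_i, with n = 298.
  stratum Region I: N_h·S_h = 120·3.29 = 394.80
  stratum Region II: N_h·S_h = 580·6.98 = 4048.40
  stratum Region III: N_h·S_h = 130·1.88 = 244.40
  stratum Region IV: N_h·S_h = 540·15.99 = 8634.60
Σ N_h S_h = 13322.20
n for stratum Region I = 298·394.80/13322.20 = 8.831 → 9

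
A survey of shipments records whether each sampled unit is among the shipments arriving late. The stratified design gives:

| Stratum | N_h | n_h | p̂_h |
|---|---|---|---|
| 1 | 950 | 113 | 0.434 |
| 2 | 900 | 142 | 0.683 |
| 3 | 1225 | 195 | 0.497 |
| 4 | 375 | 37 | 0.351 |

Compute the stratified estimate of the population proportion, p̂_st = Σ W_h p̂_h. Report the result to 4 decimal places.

N = 3450; stratum weights W_h = N_h/N.
p̂_st = Σ W_h p̂_h = (950·0.434 + 900·0.683 + 1225·0.497 + 375·0.351)/3450 = 0.51230

p̂_st ≈ 0.5123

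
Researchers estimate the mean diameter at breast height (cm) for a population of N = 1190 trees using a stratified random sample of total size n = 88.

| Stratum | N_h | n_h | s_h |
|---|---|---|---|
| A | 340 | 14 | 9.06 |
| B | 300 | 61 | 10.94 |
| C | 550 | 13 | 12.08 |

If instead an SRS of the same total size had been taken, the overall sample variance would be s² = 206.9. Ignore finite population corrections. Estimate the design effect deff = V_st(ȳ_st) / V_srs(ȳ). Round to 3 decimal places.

deff ≈ 1.276

V̂(ȳ_st) = Σ W_h² s_h²/n_h, with W_h = N_h/N and N = 1190:
  stratum A: (340/1190)²·9.06²/14 = 0.478622
  stratum B: (300/1190)²·10.94²/61 = 0.124696
  stratum C: (550/1190)²·12.08²/13 = 2.39785
V_st = 3.00117
V_srs = s²/n = 206.9/88 = 2.35114
deff = V_st / V_srs = 3.00117/2.35114 = 1.2765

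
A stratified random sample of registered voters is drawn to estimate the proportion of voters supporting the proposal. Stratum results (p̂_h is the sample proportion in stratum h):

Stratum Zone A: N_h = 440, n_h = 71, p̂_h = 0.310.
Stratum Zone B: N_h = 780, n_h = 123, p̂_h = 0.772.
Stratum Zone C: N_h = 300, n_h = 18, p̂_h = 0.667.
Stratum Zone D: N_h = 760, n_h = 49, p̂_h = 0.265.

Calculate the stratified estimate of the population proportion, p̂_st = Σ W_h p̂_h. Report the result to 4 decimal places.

p̂_st ≈ 0.5000

N = 2280; stratum weights W_h = N_h/N.
p̂_st = Σ W_h p̂_h = (440·0.310 + 780·0.772 + 300·0.667 + 760·0.265)/2280 = 0.50003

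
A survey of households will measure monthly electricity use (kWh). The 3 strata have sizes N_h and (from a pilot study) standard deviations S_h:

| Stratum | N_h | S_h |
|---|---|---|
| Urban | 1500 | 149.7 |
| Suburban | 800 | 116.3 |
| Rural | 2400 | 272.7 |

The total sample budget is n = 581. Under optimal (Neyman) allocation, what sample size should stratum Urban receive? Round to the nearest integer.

134

Neyman allocation: n_h = n · N_h S_h / Σ N_i S_i, with n = 581.
  stratum Urban: N_h·S_h = 1500·149.7 = 224550.00
  stratum Suburban: N_h·S_h = 800·116.3 = 93040.00
  stratum Rural: N_h·S_h = 2400·272.7 = 654480.00
Σ N_h S_h = 972070.00
n for stratum Urban = 581·224550.00/972070.00 = 134.212 → 134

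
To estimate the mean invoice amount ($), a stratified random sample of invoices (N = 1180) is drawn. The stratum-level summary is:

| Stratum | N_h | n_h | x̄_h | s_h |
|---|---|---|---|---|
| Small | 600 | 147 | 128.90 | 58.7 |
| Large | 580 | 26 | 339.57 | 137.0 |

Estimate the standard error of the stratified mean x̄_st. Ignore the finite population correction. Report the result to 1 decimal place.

V̂(x̄_st) = Σ W_h² s_h²/n_h, with W_h = N_h/N and N = 1180:
  stratum Small: (600/1180)²·58.7²/147 = 6.06035
  stratum Large: (580/1180)²·137.0²/26 = 174.405
V̂(x̄_st) = 180.466
SE(x̄_st) = √180.466 = 13.4338

SE(x̄_st) ≈ 13.4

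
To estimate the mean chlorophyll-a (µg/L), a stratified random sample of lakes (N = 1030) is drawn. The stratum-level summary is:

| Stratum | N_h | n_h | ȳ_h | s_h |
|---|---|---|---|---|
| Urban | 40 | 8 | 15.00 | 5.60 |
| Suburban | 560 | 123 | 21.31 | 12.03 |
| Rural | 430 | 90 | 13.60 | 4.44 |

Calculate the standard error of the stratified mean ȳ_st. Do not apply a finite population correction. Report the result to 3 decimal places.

V̂(ȳ_st) = Σ W_h² s_h²/n_h, with W_h = N_h/N and N = 1030:
  stratum Urban: (40/1030)²·5.60²/8 = 0.00591196
  stratum Suburban: (560/1030)²·12.03²/123 = 0.347799
  stratum Rural: (430/1030)²·4.44²/90 = 0.0381756
V̂(ȳ_st) = 0.391886
SE(ȳ_st) = √0.391886 = 0.626008

SE(ȳ_st) ≈ 0.626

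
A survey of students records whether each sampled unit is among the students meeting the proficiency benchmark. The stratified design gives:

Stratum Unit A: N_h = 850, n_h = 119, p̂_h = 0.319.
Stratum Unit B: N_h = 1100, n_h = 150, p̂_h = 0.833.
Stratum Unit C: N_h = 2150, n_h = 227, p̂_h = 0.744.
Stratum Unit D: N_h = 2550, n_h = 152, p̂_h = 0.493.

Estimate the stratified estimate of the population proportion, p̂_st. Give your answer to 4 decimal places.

p̂_st ≈ 0.6082

N = 6650; stratum weights W_h = N_h/N.
p̂_st = Σ W_h p̂_h = (850·0.319 + 1100·0.833 + 2150·0.744 + 2550·0.493)/6650 = 0.60815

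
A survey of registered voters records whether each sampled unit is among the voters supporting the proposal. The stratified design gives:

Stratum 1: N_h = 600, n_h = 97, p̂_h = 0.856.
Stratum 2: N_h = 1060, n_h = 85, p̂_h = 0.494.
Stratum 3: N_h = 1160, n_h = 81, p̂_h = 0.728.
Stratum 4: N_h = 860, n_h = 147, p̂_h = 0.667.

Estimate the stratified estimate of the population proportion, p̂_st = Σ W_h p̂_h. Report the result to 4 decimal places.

N = 3680; stratum weights W_h = N_h/N.
p̂_st = Σ W_h p̂_h = (600·0.856 + 1060·0.494 + 1160·0.728 + 860·0.667)/3680 = 0.66721

p̂_st ≈ 0.6672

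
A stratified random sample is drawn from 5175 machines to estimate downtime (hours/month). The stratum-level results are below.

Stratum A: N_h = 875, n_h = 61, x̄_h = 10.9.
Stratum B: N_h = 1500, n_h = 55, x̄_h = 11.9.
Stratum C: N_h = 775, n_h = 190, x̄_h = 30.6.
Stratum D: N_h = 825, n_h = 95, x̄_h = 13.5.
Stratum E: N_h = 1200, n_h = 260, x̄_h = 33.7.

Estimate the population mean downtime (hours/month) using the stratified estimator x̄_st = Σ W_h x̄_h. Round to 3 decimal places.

N = Σ N_h = 5175. Stratum weights W_h = N_h/N.
x̄_st = (875·10.9 + 1500·11.9 + 775·30.6 + 825·13.5 + 1200·33.7) / 5175 = 19.84155

x̄_st ≈ 19.842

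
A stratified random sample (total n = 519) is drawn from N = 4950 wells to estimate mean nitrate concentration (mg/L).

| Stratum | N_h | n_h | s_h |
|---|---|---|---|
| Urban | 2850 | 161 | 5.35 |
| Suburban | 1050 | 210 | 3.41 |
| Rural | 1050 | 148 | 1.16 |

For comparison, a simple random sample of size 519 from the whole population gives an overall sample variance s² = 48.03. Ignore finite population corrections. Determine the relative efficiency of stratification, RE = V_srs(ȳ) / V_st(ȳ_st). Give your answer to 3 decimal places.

RE ≈ 1.497

V̂(ȳ_st) = Σ W_h² s_h²/n_h, with W_h = N_h/N and N = 4950:
  stratum Urban: (2850/4950)²·5.35²/161 = 0.0589333
  stratum Suburban: (1050/4950)²·3.41²/210 = 0.00249148
  stratum Rural: (1050/4950)²·1.16²/148 = 0.000409093
V_st = 0.0618339
V_srs = s²/n = 48.03/519 = 0.0925434
Relative efficiency = V_srs / V_st = 0.0925434/0.0618339 = 1.4966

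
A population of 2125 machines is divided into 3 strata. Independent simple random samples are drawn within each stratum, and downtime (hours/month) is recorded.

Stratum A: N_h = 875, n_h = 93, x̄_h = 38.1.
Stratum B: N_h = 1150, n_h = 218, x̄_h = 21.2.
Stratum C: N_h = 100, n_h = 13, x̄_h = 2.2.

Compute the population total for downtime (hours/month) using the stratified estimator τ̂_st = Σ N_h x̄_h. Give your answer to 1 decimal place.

τ̂_st ≈ 57937.5

τ̂_st = Σ N_h x̄_h = 875·38.1 + 1150·21.2 + 100·2.2 = 57937.5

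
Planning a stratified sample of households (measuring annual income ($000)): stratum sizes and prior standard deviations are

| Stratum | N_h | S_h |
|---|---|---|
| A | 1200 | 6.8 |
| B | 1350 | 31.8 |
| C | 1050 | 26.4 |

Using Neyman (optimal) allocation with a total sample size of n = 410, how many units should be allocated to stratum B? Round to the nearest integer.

223

Neyman allocation: n_h = n · N_h S_h / Σ N_i S_i, with n = 410.
  stratum A: N_h·S_h = 1200·6.8 = 8160.00
  stratum B: N_h·S_h = 1350·31.8 = 42930.00
  stratum C: N_h·S_h = 1050·26.4 = 27720.00
Σ N_h S_h = 78810.00
n for stratum B = 410·42930.00/78810.00 = 223.338 → 223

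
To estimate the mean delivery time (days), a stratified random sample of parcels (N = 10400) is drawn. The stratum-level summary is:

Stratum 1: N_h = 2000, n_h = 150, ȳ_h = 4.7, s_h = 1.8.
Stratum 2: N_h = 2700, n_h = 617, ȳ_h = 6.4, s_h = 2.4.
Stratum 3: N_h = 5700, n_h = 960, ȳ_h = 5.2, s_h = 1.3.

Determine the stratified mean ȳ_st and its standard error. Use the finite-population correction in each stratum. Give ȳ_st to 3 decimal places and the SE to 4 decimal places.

ȳ_st ≈ 5.415, SE ≈ 0.0408

ȳ_st = Σ W_h ȳ_h = (2000·4.7 + 2700·6.4 + 5700·5.2)/10400 = 5.41538
V̂(ȳ_st) = Σ W_h² (1 − n_h/N_h) s_h²/n_h, with W_h = N_h/N and N = 10400:
  stratum 1: (2000/10400)²·(1 − 150/2000)·1.8²/150 = 0.000738905
  stratum 2: (2700/10400)²·(1 − 617/2700)·2.4²/617 = 0.000485427
  stratum 3: (5700/10400)²·(1 − 960/5700)·1.3²/960 = 0.000439746
V̂(ȳ_st) = 0.00166408
SE(ȳ_st) = √0.00166408 = 0.0407931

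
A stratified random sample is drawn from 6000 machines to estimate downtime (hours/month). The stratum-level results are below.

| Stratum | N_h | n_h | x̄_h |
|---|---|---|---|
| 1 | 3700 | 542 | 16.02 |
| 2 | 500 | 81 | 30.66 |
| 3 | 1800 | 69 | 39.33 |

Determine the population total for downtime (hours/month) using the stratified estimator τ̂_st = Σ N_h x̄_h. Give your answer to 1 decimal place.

τ̂_st = Σ N_h x̄_h = 3700·16.02 + 500·30.66 + 1800·39.33 = 145398.0

τ̂_st ≈ 145398.0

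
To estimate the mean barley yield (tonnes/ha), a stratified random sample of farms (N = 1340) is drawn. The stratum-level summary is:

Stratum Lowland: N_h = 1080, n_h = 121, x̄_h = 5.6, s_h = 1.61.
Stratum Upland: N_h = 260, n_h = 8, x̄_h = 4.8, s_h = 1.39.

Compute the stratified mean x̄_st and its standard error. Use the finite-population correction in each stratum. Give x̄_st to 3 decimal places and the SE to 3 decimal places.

x̄_st = Σ W_h x̄_h = (1080·5.6 + 260·4.8)/1340 = 5.44478
V̂(x̄_st) = Σ W_h² (1 − n_h/N_h) s_h²/n_h, with W_h = N_h/N and N = 1340:
  stratum Lowland: (1080/1340)²·(1 − 121/1080)·1.61²/121 = 0.0123566
  stratum Upland: (260/1340)²·(1 − 8/260)·1.39²/8 = 0.0088126
V̂(x̄_st) = 0.0211692
SE(x̄_st) = √0.0211692 = 0.145496

x̄_st ≈ 5.445, SE ≈ 0.145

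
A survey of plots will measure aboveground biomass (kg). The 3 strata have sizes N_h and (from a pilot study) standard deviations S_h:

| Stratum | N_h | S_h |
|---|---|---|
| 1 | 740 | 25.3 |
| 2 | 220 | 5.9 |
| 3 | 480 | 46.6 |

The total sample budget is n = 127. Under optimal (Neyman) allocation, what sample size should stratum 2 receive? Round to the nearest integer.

Neyman allocation: n_h = n · N_h S_h / Σ N_i S_i, with n = 127.
  stratum 1: N_h·S_h = 740·25.3 = 18722.00
  stratum 2: N_h·S_h = 220·5.9 = 1298.00
  stratum 3: N_h·S_h = 480·46.6 = 22368.00
Σ N_h S_h = 42388.00
n for stratum 2 = 127·1298.00/42388.00 = 3.889 → 4

4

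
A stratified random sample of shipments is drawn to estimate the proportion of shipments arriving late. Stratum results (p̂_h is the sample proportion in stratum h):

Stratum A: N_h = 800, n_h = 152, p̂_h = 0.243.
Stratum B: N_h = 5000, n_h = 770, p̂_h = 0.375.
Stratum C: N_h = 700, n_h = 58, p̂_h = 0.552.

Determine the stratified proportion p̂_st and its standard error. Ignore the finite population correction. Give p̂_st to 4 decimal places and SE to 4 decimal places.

p̂_st ≈ 0.3778, SE ≈ 0.0158

N = 6500; stratum weights W_h = N_h/N.
p̂_st = Σ W_h p̂_h = (800·0.243 + 5000·0.375 + 700·0.552)/6500 = 0.37782
V̂(p̂_st) = Σ W_h² p̂_h(1−p̂_h)/(n_h−1):
  stratum A: (800/6500)²·0.243·0.757/151 = 1.84535e-05
  stratum B: (5000/6500)²·0.375·0.625/769 = 0.000180343
  stratum C: (700/6500)²·0.552·0.448/57 = 5.03166e-05
V̂(p̂_st) = 0.000249113; SE = √V̂ = 0.0157833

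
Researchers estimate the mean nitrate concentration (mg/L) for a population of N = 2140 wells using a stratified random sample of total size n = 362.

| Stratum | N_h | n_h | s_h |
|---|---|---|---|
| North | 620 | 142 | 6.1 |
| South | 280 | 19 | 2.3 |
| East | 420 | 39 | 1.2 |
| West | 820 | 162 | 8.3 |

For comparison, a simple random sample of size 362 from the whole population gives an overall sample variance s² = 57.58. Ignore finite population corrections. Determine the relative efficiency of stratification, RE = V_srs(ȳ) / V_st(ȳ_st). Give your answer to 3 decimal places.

RE ≈ 1.755

V̂(ȳ_st) = Σ W_h² s_h²/n_h, with W_h = N_h/N and N = 2140:
  stratum North: (620/2140)²·6.1²/142 = 0.0219952
  stratum South: (280/2140)²·2.3²/19 = 0.0047664
  stratum East: (420/2140)²·1.2²/39 = 0.00142223
  stratum West: (820/2140)²·8.3²/162 = 0.0624369
V_st = 0.0906207
V_srs = s²/n = 57.58/362 = 0.159061
Relative efficiency = V_srs / V_st = 0.159061/0.0906207 = 1.7552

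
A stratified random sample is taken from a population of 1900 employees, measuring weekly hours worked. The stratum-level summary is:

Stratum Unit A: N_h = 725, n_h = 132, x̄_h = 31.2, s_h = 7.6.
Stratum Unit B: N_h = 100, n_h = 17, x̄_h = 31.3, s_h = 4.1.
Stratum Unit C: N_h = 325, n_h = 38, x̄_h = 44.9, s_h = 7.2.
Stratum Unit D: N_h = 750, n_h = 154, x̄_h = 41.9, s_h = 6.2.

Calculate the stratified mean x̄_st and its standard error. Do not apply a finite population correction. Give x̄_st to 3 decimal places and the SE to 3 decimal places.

x̄_st ≈ 37.772, SE ≈ 0.381

x̄_st = Σ W_h x̄_h = (725·31.2 + 100·31.3 + 325·44.9 + 750·41.9)/1900 = 37.77237
V̂(x̄_st) = Σ W_h² s_h²/n_h, with W_h = N_h/N and N = 1900:
  stratum Unit A: (725/1900)²·7.6²/132 = 0.0637121
  stratum Unit B: (100/1900)²·4.1²/17 = 0.00273912
  stratum Unit C: (325/1900)²·7.2²/38 = 0.0399154
  stratum Unit D: (750/1900)²·6.2²/154 = 0.0388936
V̂(x̄_st) = 0.14526
SE(x̄_st) = √0.14526 = 0.38113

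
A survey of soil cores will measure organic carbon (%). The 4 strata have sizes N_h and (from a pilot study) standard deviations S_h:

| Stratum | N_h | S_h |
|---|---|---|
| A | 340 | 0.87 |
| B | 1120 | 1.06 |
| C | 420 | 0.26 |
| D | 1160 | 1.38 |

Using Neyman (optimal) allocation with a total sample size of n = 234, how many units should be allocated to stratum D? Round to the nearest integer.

Neyman allocation: n_h = n · N_h S_h / Σ N_i S_i, with n = 234.
  stratum A: N_h·S_h = 340·0.87 = 295.80
  stratum B: N_h·S_h = 1120·1.06 = 1187.20
  stratum C: N_h·S_h = 420·0.26 = 109.20
  stratum D: N_h·S_h = 1160·1.38 = 1600.80
Σ N_h S_h = 3193.00
n for stratum D = 234·1600.80/3193.00 = 117.315 → 117

117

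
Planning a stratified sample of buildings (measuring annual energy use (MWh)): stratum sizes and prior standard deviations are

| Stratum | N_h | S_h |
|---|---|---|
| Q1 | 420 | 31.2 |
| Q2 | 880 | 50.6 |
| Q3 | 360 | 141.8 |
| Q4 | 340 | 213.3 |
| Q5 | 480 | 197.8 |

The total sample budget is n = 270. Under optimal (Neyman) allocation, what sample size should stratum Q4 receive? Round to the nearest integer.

Neyman allocation: n_h = n · N_h S_h / Σ N_i S_i, with n = 270.
  stratum Q1: N_h·S_h = 420·31.2 = 13104.00
  stratum Q2: N_h·S_h = 880·50.6 = 44528.00
  stratum Q3: N_h·S_h = 360·141.8 = 51048.00
  stratum Q4: N_h·S_h = 340·213.3 = 72522.00
  stratum Q5: N_h·S_h = 480·197.8 = 94944.00
Σ N_h S_h = 276146.00
n for stratum Q4 = 270·72522.00/276146.00 = 70.908 → 71

71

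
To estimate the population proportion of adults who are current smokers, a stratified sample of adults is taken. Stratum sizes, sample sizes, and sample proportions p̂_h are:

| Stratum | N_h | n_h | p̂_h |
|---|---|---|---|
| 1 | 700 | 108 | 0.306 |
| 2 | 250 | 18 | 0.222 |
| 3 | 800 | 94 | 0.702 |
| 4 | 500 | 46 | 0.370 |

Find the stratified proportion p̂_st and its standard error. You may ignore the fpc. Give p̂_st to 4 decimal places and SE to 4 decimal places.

p̂_st ≈ 0.4517, SE ≈ 0.0293

N = 2250; stratum weights W_h = N_h/N.
p̂_st = Σ W_h p̂_h = (700·0.306 + 250·0.222 + 800·0.702 + 500·0.370)/2250 = 0.45169
V̂(p̂_st) = Σ W_h² p̂_h(1−p̂_h)/(n_h−1):
  stratum 1: (700/2250)²·0.306·0.694/107 = 0.0001921
  stratum 2: (250/2250)²·0.222·0.778/17 = 0.000125429
  stratum 3: (800/2250)²·0.702·0.298/93 = 0.000284371
  stratum 4: (500/2250)²·0.370·0.630/45 = 0.000255802
V̂(p̂_st) = 0.000857703; SE = √V̂ = 0.0292866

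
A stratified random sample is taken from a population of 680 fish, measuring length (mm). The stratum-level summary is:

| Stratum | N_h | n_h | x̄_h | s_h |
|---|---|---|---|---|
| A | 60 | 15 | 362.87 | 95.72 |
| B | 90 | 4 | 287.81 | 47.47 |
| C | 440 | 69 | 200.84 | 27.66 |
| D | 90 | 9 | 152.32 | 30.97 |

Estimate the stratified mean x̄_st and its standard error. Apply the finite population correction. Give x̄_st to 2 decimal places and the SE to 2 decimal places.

x̄_st = Σ W_h x̄_h = (60·362.87 + 90·287.81 + 440·200.84 + 90·152.32)/680 = 220.22574
V̂(x̄_st) = Σ W_h² (1 − n_h/N_h) s_h²/n_h, with W_h = N_h/N and N = 680:
  stratum A: (60/680)²·(1 − 15/60)·95.72²/15 = 3.56665
  stratum B: (90/680)²·(1 − 4/90)·47.47²/4 = 9.42978
  stratum C: (440/680)²·(1 − 69/440)·27.66²/69 = 3.91439
  stratum D: (90/680)²·(1 − 9/90)·30.97²/9 = 1.68016
V̂(x̄_st) = 18.591
SE(x̄_st) = √18.591 = 4.31173

x̄_st ≈ 220.23, SE ≈ 4.31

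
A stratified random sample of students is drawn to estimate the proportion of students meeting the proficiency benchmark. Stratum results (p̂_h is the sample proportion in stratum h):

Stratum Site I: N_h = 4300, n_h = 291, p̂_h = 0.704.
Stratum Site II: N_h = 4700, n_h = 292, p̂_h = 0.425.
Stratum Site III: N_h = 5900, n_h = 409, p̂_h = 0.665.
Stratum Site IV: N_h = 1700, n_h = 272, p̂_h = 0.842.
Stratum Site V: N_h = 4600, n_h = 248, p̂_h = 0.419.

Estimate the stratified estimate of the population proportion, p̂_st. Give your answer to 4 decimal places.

p̂_st ≈ 0.5805

N = 21200; stratum weights W_h = N_h/N.
p̂_st = Σ W_h p̂_h = (4300·0.704 + 4700·0.425 + 5900·0.665 + 1700·0.842 + 4600·0.419)/21200 = 0.58052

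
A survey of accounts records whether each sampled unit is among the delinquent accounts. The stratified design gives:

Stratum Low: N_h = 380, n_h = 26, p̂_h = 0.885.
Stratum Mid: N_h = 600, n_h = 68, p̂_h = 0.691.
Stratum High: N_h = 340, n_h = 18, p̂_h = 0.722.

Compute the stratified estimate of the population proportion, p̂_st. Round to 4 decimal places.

N = 1320; stratum weights W_h = N_h/N.
p̂_st = Σ W_h p̂_h = (380·0.885 + 600·0.691 + 340·0.722)/1320 = 0.75483

p̂_st ≈ 0.7548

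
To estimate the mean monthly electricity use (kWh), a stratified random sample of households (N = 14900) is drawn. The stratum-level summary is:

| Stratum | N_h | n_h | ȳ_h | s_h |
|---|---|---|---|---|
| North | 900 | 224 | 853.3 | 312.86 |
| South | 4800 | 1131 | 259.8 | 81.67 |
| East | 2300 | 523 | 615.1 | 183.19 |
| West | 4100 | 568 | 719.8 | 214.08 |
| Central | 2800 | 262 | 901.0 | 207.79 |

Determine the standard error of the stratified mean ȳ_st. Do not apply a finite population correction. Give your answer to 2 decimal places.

SE(ȳ_st) ≈ 3.96

V̂(ȳ_st) = Σ W_h² s_h²/n_h, with W_h = N_h/N and N = 14900:
  stratum North: (900/14900)²·312.86²/224 = 1.59428
  stratum South: (4800/14900)²·81.67²/1131 = 0.61203
  stratum East: (2300/14900)²·183.19²/523 = 1.52892
  stratum West: (4100/14900)²·214.08²/568 = 6.10941
  stratum Central: (2800/14900)²·207.79²/262 = 5.81958
V̂(ȳ_st) = 15.6642
SE(ȳ_st) = √15.6642 = 3.9578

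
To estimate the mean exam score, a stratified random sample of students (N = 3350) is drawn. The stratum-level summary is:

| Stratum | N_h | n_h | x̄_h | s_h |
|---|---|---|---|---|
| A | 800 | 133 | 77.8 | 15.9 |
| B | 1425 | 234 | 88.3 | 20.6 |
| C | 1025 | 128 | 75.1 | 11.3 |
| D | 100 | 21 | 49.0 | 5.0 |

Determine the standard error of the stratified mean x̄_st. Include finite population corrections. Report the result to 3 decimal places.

V̂(x̄_st) = Σ W_h² (1 − n_h/N_h) s_h²/n_h, with W_h = N_h/N and N = 3350:
  stratum A: (800/3350)²·(1 − 133/800)·15.9²/133 = 0.0903793
  stratum B: (1425/3350)²·(1 − 234/1425)·20.6²/234 = 0.274256
  stratum C: (1025/3350)²·(1 − 128/1025)·11.3²/128 = 0.0817285
  stratum D: (100/3350)²·(1 − 21/100)·5.0²/21 = 0.000838027
V̂(x̄_st) = 0.447201
SE(x̄_st) = √0.447201 = 0.668731

SE(x̄_st) ≈ 0.669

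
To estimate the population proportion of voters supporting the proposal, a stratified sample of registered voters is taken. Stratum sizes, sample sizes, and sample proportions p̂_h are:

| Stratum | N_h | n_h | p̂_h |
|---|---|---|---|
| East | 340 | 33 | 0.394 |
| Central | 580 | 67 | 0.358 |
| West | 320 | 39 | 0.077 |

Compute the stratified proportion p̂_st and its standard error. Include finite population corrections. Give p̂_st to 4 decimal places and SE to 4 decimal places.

N = 1240; stratum weights W_h = N_h/N.
p̂_st = Σ W_h p̂_h = (340·0.394 + 580·0.358 + 320·0.077)/1240 = 0.29535
V̂(p̂_st) = Σ W_h² (1 − n_h/N_h) p̂_h(1−p̂_h)/(n_h−1):
  stratum East: (340/1240)²·(1 − 33/340)·0.394·0.606/32 = 0.000506516
  stratum Central: (580/1240)²·(1 − 67/580)·0.358·0.642/66 = 0.00067387
  stratum West: (320/1240)²·(1 − 39/320)·0.077·0.923/38 = 0.000109376
V̂(p̂_st) = 0.00128976; SE = √V̂ = 0.0359132

p̂_st ≈ 0.2954, SE ≈ 0.0359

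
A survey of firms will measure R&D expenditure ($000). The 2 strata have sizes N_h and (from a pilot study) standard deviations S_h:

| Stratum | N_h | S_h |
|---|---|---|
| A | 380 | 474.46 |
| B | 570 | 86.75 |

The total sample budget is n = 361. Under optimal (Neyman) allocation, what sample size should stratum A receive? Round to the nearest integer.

283

Neyman allocation: n_h = n · N_h S_h / Σ N_i S_i, with n = 361.
  stratum A: N_h·S_h = 380·474.46 = 180294.80
  stratum B: N_h·S_h = 570·86.75 = 49447.50
Σ N_h S_h = 229742.30
n for stratum A = 361·180294.80/229742.30 = 283.302 → 283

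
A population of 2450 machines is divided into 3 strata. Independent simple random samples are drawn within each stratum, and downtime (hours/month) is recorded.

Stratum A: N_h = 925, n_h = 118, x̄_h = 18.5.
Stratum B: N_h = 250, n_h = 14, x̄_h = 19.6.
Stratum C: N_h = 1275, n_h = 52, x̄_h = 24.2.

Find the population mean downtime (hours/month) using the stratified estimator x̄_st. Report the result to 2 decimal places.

x̄_st ≈ 21.58

N = Σ N_h = 2450. Stratum weights W_h = N_h/N.
x̄_st = (925·18.5 + 250·19.6 + 1275·24.2) / 2450 = 21.5786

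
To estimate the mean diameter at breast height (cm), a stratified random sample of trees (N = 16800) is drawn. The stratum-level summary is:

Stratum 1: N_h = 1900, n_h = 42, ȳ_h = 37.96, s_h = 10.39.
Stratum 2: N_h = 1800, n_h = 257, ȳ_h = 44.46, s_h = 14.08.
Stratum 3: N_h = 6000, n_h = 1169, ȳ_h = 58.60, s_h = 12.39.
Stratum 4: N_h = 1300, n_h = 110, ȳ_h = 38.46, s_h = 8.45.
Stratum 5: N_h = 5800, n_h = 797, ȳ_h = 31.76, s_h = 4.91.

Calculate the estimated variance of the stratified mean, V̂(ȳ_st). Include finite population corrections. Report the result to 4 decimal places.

V̂(ȳ_st) = Σ W_h² (1 − n_h/N_h) s_h²/n_h, with W_h = N_h/N and N = 16800:
  stratum 1: (1900/16800)²·(1 − 42/1900)·10.39²/42 = 0.0321486
  stratum 2: (1800/16800)²·(1 − 257/1800)·14.08²/257 = 0.00759088
  stratum 3: (6000/16800)²·(1 − 1169/6000)·12.39²/1169 = 0.0134865
  stratum 4: (1300/16800)²·(1 − 110/1300)·8.45²/110 = 0.00355789
  stratum 5: (5800/16800)²·(1 − 797/5800)·4.91²/797 = 0.00310989
V̂(ȳ_st) = 0.0598937

V̂(ȳ_st) ≈ 0.0599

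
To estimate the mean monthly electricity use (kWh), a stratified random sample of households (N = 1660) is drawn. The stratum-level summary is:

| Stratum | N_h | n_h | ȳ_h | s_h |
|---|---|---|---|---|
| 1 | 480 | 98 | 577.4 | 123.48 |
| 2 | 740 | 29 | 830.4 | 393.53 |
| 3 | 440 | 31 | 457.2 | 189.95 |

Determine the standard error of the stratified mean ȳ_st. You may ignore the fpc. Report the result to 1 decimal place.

SE(ȳ_st) ≈ 34.0

V̂(ȳ_st) = Σ W_h² s_h²/n_h, with W_h = N_h/N and N = 1660:
  stratum 1: (480/1660)²·123.48²/98 = 13.0087
  stratum 2: (740/1660)²·393.53²/29 = 1061.22
  stratum 3: (440/1660)²·189.95²/31 = 81.7723
V̂(ȳ_st) = 1156
SE(ȳ_st) = √1156 = 34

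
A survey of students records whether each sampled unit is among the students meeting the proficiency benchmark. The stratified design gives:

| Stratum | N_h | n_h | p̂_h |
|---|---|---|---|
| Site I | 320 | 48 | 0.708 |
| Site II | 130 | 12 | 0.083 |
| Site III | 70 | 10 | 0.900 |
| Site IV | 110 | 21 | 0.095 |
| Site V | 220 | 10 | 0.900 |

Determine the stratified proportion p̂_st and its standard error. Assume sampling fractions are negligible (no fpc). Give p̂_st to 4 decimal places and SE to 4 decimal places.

N = 850; stratum weights W_h = N_h/N.
p̂_st = Σ W_h p̂_h = (320·0.708 + 130·0.083 + 70·0.900 + 110·0.095 + 220·0.900)/850 = 0.59859
V̂(p̂_st) = Σ W_h² p̂_h(1−p̂_h)/(n_h−1):
  stratum Site I: (320/850)²·0.708·0.292/47 = 0.000623419
  stratum Site II: (130/850)²·0.083·0.917/11 = 0.000161847
  stratum Site III: (70/850)²·0.900·0.100/9 = 6.78201e-05
  stratum Site IV: (110/850)²·0.095·0.905/20 = 7.19929e-05
  stratum Site V: (220/850)²·0.900·0.100/9 = 0.000669896
V̂(p̂_st) = 0.00159498; SE = √V̂ = 0.0399371

p̂_st ≈ 0.5986, SE ≈ 0.0399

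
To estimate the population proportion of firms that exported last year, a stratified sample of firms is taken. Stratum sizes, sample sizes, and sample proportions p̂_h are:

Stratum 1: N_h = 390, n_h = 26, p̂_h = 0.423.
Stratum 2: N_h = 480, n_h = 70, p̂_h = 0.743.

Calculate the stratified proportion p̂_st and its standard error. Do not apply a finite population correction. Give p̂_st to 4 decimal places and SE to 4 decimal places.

p̂_st ≈ 0.5996, SE ≈ 0.0530

N = 870; stratum weights W_h = N_h/N.
p̂_st = Σ W_h p̂_h = (390·0.423 + 480·0.743)/870 = 0.59955
V̂(p̂_st) = Σ W_h² p̂_h(1−p̂_h)/(n_h−1):
  stratum 1: (390/870)²·0.423·0.577/25 = 0.00196185
  stratum 2: (480/870)²·0.743·0.257/69 = 0.000842397
V̂(p̂_st) = 0.00280425; SE = √V̂ = 0.0529552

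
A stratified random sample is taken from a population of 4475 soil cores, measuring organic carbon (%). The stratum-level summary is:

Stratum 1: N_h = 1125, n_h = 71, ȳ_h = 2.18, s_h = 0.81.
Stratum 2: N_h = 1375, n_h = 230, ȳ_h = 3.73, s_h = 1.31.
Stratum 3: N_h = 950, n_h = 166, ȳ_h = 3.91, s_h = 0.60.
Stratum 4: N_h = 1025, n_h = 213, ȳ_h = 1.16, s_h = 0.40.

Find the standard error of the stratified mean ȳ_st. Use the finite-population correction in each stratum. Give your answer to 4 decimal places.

SE(ȳ_st) ≈ 0.0353

V̂(ȳ_st) = Σ W_h² (1 − n_h/N_h) s_h²/n_h, with W_h = N_h/N and N = 4475:
  stratum 1: (1125/4475)²·(1 − 71/1125)·0.81²/71 = 0.000547166
  stratum 2: (1375/4475)²·(1 − 230/1375)·1.31²/230 = 0.000586593
  stratum 3: (950/4475)²·(1 − 166/950)·0.60²/166 = 8.06581e-05
  stratum 4: (1025/4475)²·(1 − 213/1025)·0.40²/213 = 3.12201e-05
V̂(ȳ_st) = 0.00124564
SE(ȳ_st) = √0.00124564 = 0.0352936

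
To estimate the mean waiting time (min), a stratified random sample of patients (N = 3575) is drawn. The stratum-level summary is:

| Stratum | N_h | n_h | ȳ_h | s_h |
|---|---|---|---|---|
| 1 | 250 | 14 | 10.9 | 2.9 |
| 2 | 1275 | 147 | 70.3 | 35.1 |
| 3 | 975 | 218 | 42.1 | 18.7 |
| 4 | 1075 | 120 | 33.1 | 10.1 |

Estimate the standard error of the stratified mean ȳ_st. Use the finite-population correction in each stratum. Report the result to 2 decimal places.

SE(ȳ_st) ≈ 1.05

V̂(ȳ_st) = Σ W_h² (1 − n_h/N_h) s_h²/n_h, with W_h = N_h/N and N = 3575:
  stratum 1: (250/3575)²·(1 − 14/250)·2.9²/14 = 0.00277311
  stratum 2: (1275/3575)²·(1 − 147/1275)·35.1²/147 = 0.943114
  stratum 3: (975/3575)²·(1 − 218/975)·18.7²/218 = 0.092635
  stratum 4: (1075/3575)²·(1 − 120/1075)·10.1²/120 = 0.0682844
V̂(ȳ_st) = 1.10681
SE(ȳ_st) = √1.10681 = 1.05205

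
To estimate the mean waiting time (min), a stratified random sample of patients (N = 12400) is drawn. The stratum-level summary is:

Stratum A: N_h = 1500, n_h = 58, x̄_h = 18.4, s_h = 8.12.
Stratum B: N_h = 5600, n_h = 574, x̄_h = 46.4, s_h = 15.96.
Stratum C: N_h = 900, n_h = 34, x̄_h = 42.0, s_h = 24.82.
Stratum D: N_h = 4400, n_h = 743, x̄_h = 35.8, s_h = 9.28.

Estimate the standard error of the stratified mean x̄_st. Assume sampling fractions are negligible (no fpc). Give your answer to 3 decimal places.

SE(x̄_st) ≈ 0.466

V̂(x̄_st) = Σ W_h² s_h²/n_h, with W_h = N_h/N and N = 12400:
  stratum A: (1500/12400)²·8.12²/58 = 0.016635
  stratum B: (5600/12400)²·15.96²/574 = 0.0905079
  stratum C: (900/12400)²·24.82²/34 = 0.0954479
  stratum D: (4400/12400)²·9.28²/743 = 0.0145938
V̂(x̄_st) = 0.217185
SE(x̄_st) = √0.217185 = 0.466031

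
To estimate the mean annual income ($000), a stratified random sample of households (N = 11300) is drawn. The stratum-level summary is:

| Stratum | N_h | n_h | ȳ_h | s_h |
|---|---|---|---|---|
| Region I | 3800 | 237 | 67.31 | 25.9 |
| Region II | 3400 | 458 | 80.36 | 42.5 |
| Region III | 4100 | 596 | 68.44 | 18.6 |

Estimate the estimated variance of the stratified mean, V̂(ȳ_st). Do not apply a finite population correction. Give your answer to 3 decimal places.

V̂(ȳ_st) ≈ 0.754

V̂(ȳ_st) = Σ W_h² s_h²/n_h, with W_h = N_h/N and N = 11300:
  stratum Region I: (3800/11300)²·25.9²/237 = 0.320082
  stratum Region II: (3400/11300)²·42.5²/458 = 0.357037
  stratum Region III: (4100/11300)²·18.6²/596 = 0.0764171
V̂(ȳ_st) = 0.753536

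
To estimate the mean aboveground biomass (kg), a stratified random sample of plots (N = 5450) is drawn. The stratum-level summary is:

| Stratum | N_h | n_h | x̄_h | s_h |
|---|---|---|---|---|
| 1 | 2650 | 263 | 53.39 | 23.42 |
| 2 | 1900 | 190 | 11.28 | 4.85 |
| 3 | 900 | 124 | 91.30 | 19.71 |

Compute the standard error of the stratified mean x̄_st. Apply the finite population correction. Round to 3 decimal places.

V̂(x̄_st) = Σ W_h² (1 − n_h/N_h) s_h²/n_h, with W_h = N_h/N and N = 5450:
  stratum 1: (2650/5450)²·(1 − 263/2650)·23.42²/263 = 0.444144
  stratum 2: (1900/5450)²·(1 − 190/1900)·4.85²/190 = 0.0135421
  stratum 3: (900/5450)²·(1 − 124/900)·19.71²/124 = 0.0736653
V̂(x̄_st) = 0.531351
SE(x̄_st) = √0.531351 = 0.728938

SE(x̄_st) ≈ 0.729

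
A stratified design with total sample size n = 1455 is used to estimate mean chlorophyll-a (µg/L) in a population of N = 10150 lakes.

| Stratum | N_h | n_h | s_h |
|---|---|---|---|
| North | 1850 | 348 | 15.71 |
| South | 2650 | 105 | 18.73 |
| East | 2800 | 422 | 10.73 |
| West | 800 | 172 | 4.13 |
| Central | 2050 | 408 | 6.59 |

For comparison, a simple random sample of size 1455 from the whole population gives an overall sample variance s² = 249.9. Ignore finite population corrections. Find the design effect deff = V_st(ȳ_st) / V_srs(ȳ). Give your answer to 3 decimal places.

V̂(ȳ_st) = Σ W_h² s_h²/n_h, with W_h = N_h/N and N = 10150:
  stratum North: (1850/10150)²·15.71²/348 = 0.0235605
  stratum South: (2650/10150)²·18.73²/105 = 0.227743
  stratum East: (2800/10150)²·10.73²/422 = 0.0207621
  stratum West: (800/10150)²·4.13²/172 = 0.000616055
  stratum Central: (2050/10150)²·6.59²/408 = 0.00434196
V_st = 0.277024
V_srs = s²/n = 249.9/1455 = 0.171753
deff = V_st / V_srs = 0.277024/0.171753 = 1.6129

deff ≈ 1.613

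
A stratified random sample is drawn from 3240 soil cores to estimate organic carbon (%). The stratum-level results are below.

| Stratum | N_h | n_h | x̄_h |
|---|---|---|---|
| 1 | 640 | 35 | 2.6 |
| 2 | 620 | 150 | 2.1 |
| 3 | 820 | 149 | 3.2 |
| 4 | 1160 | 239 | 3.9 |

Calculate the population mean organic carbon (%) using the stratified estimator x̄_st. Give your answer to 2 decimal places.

N = Σ N_h = 3240. Stratum weights W_h = N_h/N.
x̄_st = (640·2.6 + 620·2.1 + 820·3.2 + 1160·3.9) / 3240 = 3.1216

x̄_st ≈ 3.12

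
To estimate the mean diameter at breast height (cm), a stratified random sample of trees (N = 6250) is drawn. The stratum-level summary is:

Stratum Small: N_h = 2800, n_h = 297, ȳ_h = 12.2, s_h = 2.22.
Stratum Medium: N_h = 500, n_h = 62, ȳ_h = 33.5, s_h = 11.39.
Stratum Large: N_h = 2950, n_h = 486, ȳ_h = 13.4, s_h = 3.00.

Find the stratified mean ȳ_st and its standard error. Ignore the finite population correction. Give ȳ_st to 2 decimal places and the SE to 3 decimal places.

ȳ_st ≈ 14.47, SE ≈ 0.144

ȳ_st = Σ W_h ȳ_h = (2800·12.2 + 500·33.5 + 2950·13.4)/6250 = 14.47040
V̂(ȳ_st) = Σ W_h² s_h²/n_h, with W_h = N_h/N and N = 6250:
  stratum Small: (2800/6250)²·2.22²/297 = 0.00333047
  stratum Medium: (500/6250)²·11.39²/62 = 0.0133917
  stratum Large: (2950/6250)²·3.00²/486 = 0.00412563
V̂(ȳ_st) = 0.0208478
SE(ȳ_st) = √0.0208478 = 0.144388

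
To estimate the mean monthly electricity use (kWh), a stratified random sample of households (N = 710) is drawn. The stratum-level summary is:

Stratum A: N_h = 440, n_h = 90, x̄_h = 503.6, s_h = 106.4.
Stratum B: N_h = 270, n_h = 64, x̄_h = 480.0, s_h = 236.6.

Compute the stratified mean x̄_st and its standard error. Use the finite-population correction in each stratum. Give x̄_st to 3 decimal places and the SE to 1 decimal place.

x̄_st ≈ 494.625, SE ≈ 11.6

x̄_st = Σ W_h x̄_h = (440·503.6 + 270·480.0)/710 = 494.62535
V̂(x̄_st) = Σ W_h² (1 − n_h/N_h) s_h²/n_h, with W_h = N_h/N and N = 710:
  stratum A: (440/710)²·(1 − 90/440)·106.4²/90 = 38.4277
  stratum B: (270/710)²·(1 − 64/270)·236.6²/64 = 96.5081
V̂(x̄_st) = 134.936
SE(x̄_st) = √134.936 = 11.6162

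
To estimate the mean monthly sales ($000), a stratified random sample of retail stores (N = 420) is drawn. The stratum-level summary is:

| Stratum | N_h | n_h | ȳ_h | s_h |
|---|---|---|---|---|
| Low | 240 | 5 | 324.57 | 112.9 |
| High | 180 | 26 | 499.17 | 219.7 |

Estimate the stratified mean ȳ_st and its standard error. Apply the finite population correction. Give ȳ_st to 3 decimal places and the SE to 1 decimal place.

ȳ_st = Σ W_h ȳ_h = (240·324.57 + 180·499.17)/420 = 399.39857
V̂(ȳ_st) = Σ W_h² (1 − n_h/N_h) s_h²/n_h, with W_h = N_h/N and N = 420:
  stratum Low: (240/420)²·(1 − 5/240)·112.9²/5 = 815.077
  stratum High: (180/420)²·(1 − 26/180)·219.7²/26 = 291.73
V̂(ȳ_st) = 1106.81
SE(ȳ_st) = √1106.81 = 33.2687

ȳ_st ≈ 399.399, SE ≈ 33.3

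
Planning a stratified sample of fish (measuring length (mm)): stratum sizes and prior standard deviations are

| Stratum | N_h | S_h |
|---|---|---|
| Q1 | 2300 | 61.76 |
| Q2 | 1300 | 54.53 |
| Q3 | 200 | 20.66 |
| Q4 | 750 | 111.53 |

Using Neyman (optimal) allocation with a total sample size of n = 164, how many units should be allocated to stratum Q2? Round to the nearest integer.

39

Neyman allocation: n_h = n · N_h S_h / Σ N_i S_i, with n = 164.
  stratum Q1: N_h·S_h = 2300·61.76 = 142048.00
  stratum Q2: N_h·S_h = 1300·54.53 = 70889.00
  stratum Q3: N_h·S_h = 200·20.66 = 4132.00
  stratum Q4: N_h·S_h = 750·111.53 = 83647.50
Σ N_h S_h = 300716.50
n for stratum Q2 = 164·70889.00/300716.50 = 38.660 → 39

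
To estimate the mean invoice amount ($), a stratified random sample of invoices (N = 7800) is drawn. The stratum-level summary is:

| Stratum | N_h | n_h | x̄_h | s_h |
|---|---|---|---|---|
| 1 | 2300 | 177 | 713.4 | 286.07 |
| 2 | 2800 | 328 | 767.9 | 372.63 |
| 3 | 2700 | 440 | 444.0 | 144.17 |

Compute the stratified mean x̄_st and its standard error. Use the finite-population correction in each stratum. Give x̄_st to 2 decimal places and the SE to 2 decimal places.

x̄_st ≈ 639.71, SE ≈ 9.49

x̄_st = Σ W_h x̄_h = (2300·713.4 + 2800·767.9 + 2700·444.0)/7800 = 639.71026
V̂(x̄_st) = Σ W_h² (1 − n_h/N_h) s_h²/n_h, with W_h = N_h/N and N = 7800:
  stratum 1: (2300/7800)²·(1 − 177/2300)·286.07²/177 = 37.1074
  stratum 2: (2800/7800)²·(1 − 328/2800)·372.63²/328 = 48.1614
  stratum 3: (2700/7800)²·(1 − 440/2700)·144.17²/440 = 4.73784
V̂(x̄_st) = 90.0066
SE(x̄_st) = √90.0066 = 9.48718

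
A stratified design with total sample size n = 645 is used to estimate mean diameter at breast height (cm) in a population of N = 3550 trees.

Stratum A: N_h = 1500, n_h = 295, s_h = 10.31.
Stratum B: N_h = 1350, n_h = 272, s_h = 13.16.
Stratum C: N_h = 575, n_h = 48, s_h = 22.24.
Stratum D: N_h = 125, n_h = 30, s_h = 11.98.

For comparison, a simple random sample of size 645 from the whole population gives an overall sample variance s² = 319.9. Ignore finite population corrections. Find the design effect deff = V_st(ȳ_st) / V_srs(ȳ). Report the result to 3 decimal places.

deff ≈ 0.872

V̂(ȳ_st) = Σ W_h² s_h²/n_h, with W_h = N_h/N and N = 3550:
  stratum A: (1500/3550)²·10.31²/295 = 0.0643311
  stratum B: (1350/3550)²·13.16²/272 = 0.0920775
  stratum C: (575/3550)²·22.24²/48 = 0.270338
  stratum D: (125/3550)²·11.98²/30 = 0.00593138
V_st = 0.432678
V_srs = s²/n = 319.9/645 = 0.495969
deff = V_st / V_srs = 0.432678/0.495969 = 0.8724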